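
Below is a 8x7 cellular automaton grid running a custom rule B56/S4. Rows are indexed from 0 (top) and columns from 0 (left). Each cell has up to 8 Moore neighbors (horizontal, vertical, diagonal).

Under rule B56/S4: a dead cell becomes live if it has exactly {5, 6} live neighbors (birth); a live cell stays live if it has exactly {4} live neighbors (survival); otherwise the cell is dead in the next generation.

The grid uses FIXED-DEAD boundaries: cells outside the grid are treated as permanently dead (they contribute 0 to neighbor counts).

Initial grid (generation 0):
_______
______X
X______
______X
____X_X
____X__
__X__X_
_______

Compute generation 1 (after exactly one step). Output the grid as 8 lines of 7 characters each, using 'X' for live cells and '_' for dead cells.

Simulating step by step:
Generation 0 (given above): 8 live cells
Generation 1: 0 live cells
(generation 1 grid is the final answer)

Answer: _______
_______
_______
_______
_______
_______
_______
_______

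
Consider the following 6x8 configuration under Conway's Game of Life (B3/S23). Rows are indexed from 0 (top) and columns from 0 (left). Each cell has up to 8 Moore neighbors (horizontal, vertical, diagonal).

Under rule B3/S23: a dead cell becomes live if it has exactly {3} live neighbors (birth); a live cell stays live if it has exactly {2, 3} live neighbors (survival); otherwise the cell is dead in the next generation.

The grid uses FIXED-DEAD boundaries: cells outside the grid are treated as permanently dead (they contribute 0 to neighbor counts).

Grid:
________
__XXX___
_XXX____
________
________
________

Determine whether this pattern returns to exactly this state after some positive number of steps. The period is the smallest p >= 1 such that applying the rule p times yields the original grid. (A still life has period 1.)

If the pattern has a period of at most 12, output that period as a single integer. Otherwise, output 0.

Answer: 2

Derivation:
Simulating and comparing each generation to the original:
Gen 0 (original, given above): 6 live cells
Gen 1: 6 live cells, differs from original
Gen 2: 6 live cells, MATCHES original -> period = 2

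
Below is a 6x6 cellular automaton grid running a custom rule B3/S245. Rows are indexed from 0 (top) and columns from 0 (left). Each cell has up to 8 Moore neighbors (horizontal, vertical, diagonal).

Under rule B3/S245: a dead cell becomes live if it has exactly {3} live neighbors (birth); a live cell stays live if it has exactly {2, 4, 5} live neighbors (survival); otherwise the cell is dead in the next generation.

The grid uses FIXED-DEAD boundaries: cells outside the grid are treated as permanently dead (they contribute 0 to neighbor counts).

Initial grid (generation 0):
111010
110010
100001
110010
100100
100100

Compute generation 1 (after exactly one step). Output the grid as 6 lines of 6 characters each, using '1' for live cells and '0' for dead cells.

Answer: 011100
111111
100011
000010
001110
000000

Derivation:
Simulating step by step:
Generation 0 (given above): 16 live cells
Generation 1: 16 live cells
(generation 1 grid is the final answer)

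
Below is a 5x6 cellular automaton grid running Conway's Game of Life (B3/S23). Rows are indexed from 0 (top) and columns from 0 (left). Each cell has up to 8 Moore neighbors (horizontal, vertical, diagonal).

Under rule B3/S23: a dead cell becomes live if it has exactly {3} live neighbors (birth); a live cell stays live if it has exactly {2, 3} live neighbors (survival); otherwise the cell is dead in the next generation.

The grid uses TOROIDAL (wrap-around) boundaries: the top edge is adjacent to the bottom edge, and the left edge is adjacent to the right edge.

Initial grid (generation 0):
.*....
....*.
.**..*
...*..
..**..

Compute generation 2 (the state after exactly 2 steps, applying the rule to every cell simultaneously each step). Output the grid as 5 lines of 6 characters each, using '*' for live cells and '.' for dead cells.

Answer: ......
....*.
*...**
.*....
.*....

Derivation:
Simulating step by step:
Generation 0 (given above): 8 live cells
Generation 1: 13 live cells
..**..
***...
..***.
.*.**.
..**..
Generation 2: 6 live cells
(generation 2 grid is the final answer)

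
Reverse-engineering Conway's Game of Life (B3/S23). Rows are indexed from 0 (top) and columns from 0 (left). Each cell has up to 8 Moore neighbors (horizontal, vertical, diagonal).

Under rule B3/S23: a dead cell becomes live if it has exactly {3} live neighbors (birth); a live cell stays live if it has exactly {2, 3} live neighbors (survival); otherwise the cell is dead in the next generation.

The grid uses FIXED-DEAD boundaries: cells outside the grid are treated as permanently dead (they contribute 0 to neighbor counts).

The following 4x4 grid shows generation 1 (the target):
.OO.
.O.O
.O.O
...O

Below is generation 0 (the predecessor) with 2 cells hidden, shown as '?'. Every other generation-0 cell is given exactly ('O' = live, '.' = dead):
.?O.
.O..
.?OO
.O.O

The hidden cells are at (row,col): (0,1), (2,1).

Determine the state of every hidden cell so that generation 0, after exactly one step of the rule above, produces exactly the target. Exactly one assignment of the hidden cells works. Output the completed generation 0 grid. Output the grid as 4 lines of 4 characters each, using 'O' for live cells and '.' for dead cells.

Answer: .OO.
.O..
..OO
.O.O

Derivation:
Hidden generation-0 cells (in order): (0,1), (2,1).
A hidden cell only influences target cells in its own 3x3 neighborhood. Try each of the 2^2 = 4 assignments, step the completed generation 0 forward once under B3/S23, and compare with the target:
  (0,1)=. (2,1)=. -> step gives (0,1)='.' but target has 'O' -> reject
  (0,1)=. (2,1)=O -> step gives (0,1)='.' but target has 'O' -> reject
  (0,1)=O (2,1)=. -> step reproduces the target at every cell -> ACCEPT
  (0,1)=O (2,1)=O -> step gives (1,0)='O' but target has '.' -> reject
Unique solution: (0,1)=live, (2,1)=dead.
Check: live-neighbor counts of every cell in the completed generation 0:
2221
2353
2342
1142
Applying B3/S23 to generation 0 with these counts gives:
.OO.
.O.O
.O.O
...O
which matches the target exactly.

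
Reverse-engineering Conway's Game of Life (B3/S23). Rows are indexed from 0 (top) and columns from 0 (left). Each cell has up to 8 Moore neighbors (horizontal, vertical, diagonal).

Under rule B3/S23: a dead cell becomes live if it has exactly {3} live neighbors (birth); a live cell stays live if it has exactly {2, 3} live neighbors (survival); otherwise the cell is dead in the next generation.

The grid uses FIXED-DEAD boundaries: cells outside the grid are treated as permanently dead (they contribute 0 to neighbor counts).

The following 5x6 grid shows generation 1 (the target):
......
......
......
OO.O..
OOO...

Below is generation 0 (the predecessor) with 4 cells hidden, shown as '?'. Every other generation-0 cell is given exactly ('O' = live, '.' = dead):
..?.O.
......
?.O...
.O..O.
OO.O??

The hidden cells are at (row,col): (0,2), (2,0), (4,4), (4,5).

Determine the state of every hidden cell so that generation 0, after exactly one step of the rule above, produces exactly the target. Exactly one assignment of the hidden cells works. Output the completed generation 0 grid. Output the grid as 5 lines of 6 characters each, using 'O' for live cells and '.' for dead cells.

Hidden generation-0 cells (in order): (0,2), (2,0), (4,4), (4,5).
A hidden cell only influences target cells in its own 3x3 neighborhood. Try each of the 2^4 = 16 assignments, step the completed generation 0 forward once under B3/S23, and compare with the target:
  (0,2)=. (2,0)=. (4,4)=. (4,5)=. -> step reproduces the target at every cell -> ACCEPT
  (0,2)=. (2,0)=. (4,4)=. (4,5)=O -> step gives (3,4)='O' but target has '.' -> reject
  (0,2)=. (2,0)=. (4,4)=O (4,5)=. -> step gives (3,3)='.' but target has 'O' -> reject
  (0,2)=. (2,0)=. (4,4)=O (4,5)=O -> step gives (3,3)='.' but target has 'O' -> reject
  (0,2)=. (2,0)=O (4,4)=. (4,5)=. -> step gives (2,1)='O' but target has '.' -> reject
  (0,2)=. (2,0)=O (4,4)=. (4,5)=O -> step gives (2,1)='O' but target has '.' -> reject
  (0,2)=. (2,0)=O (4,4)=O (4,5)=. -> step gives (2,1)='O' but target has '.' -> reject
  (0,2)=. (2,0)=O (4,4)=O (4,5)=O -> step gives (2,1)='O' but target has '.' -> reject
  (0,2)=O (2,0)=. (4,4)=. (4,5)=. -> step gives (1,3)='O' but target has '.' -> reject
  (0,2)=O (2,0)=. (4,4)=. (4,5)=O -> step gives (1,3)='O' but target has '.' -> reject
  (0,2)=O (2,0)=. (4,4)=O (4,5)=. -> step gives (1,3)='O' but target has '.' -> reject
  (0,2)=O (2,0)=. (4,4)=O (4,5)=O -> step gives (1,3)='O' but target has '.' -> reject
  (0,2)=O (2,0)=O (4,4)=. (4,5)=. -> step gives (1,1)='O' but target has '.' -> reject
  (0,2)=O (2,0)=O (4,4)=. (4,5)=O -> step gives (1,1)='O' but target has '.' -> reject
  (0,2)=O (2,0)=O (4,4)=O (4,5)=. -> step gives (1,1)='O' but target has '.' -> reject
  (0,2)=O (2,0)=O (4,4)=O (4,5)=O -> step gives (1,1)='O' but target has '.' -> reject
Unique solution: (0,2)=dead, (2,0)=dead, (4,4)=dead, (4,5)=dead.
Check: live-neighbor counts of every cell in the completed generation 0:
000101
011211
121211
334311
223121
Applying B3/S23 to generation 0 with these counts gives:
......
......
......
OO.O..
OOO...
which matches the target exactly.

Answer: ....O.
......
..O...
.O..O.
OO.O..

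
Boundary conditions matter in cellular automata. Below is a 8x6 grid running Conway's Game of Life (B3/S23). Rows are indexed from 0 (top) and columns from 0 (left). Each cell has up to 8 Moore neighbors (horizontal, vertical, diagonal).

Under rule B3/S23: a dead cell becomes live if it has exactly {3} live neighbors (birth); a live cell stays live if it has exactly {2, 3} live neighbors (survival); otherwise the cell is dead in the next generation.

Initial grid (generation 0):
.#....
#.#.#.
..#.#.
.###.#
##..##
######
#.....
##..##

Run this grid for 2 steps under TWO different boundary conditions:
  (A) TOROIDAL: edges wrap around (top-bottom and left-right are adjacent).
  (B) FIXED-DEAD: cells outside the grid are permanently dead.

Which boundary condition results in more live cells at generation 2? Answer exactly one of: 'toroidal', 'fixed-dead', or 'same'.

Answer: toroidal

Derivation:
Under TOROIDAL boundary, generation 2:
######
.##..#
.....#
......
......
......
..#...
..###.
Population = 14

Under FIXED-DEAD boundary, generation 2:
......
......
....##
....##
....#.
......
.##...
......
Population = 7

Comparison: toroidal=14, fixed-dead=7 -> toroidal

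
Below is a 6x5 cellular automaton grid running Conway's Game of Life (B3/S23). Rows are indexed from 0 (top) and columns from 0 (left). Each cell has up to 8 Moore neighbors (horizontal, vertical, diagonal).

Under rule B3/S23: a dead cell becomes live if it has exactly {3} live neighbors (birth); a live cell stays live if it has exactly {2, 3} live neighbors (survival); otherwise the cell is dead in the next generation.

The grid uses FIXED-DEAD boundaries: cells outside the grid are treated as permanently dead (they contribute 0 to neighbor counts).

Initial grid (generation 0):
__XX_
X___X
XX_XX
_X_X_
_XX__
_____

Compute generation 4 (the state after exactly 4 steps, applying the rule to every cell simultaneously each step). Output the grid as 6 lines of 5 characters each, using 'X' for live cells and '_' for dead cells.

Simulating step by step:
Generation 0 (given above): 12 live cells
Generation 1: 11 live cells
___X_
X___X
XX_XX
___XX
_XX__
_____
Generation 2: 11 live cells
_____
XXX_X
XXX__
X___X
__XX_
_____
Generation 3: 7 live cells
_X___
X_XX_
__X__
X____
___X_
_____
Generation 4: 6 live cells
(generation 4 grid is the final answer)

Answer: _XX__
__XX_
__XX_
_____
_____
_____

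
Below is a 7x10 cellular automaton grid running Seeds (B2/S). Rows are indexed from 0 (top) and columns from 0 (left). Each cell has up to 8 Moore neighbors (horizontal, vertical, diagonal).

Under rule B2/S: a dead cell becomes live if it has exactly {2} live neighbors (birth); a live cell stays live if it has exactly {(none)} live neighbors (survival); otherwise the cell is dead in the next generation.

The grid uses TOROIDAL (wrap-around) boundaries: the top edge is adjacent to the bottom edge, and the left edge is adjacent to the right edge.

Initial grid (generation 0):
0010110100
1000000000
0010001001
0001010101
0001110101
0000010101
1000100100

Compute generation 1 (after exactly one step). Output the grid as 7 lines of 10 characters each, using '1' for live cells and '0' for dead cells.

Answer: 1000000011
0010100111
0101110100
0000000000
0010000000
0000000000
0100000001

Derivation:
Simulating step by step:
Generation 0 (given above): 23 live cells
Generation 1: 16 live cells
(generation 1 grid is the final answer)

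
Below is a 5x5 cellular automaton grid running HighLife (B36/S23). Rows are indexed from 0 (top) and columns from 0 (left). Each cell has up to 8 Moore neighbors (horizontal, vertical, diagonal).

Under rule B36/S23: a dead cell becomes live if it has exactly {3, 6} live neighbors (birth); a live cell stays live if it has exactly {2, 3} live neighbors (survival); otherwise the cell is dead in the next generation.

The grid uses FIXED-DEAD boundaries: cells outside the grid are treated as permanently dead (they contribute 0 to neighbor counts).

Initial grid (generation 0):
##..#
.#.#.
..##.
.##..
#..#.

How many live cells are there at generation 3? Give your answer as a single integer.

Simulating step by step:
Generation 0 (given above): 11 live cells
Generation 1: 11 live cells
###..
##.##
...#.
.#...
.##..
Generation 2: 13 live cells
#.##.
#..##
##.##
.#...
.##..
Generation 3: 12 live cells
.####
#....
##.##
...#.
.##..
Population at generation 3: 12

Answer: 12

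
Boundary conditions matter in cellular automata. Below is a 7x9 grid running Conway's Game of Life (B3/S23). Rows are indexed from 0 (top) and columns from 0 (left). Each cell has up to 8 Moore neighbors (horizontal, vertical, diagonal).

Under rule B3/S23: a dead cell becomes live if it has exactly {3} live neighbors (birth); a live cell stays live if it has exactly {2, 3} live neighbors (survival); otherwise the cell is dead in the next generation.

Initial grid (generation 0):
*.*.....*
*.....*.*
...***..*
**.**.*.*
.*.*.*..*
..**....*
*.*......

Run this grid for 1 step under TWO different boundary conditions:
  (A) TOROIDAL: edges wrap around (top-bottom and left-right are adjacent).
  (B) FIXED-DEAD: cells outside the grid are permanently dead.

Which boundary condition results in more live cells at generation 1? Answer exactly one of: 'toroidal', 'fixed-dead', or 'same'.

Answer: fixed-dead

Derivation:
Under TOROIDAL boundary, generation 1:
.......*.
.*.***...
.***..*..
.*....*.*
.*...*..*
...**...*
*.*......
Population = 20

Under FIXED-DEAD boundary, generation 1:
.*.....*.
.*.***..*
****..*.*
**....*.*
**...*..*
...**....
.***.....
Population = 26

Comparison: toroidal=20, fixed-dead=26 -> fixed-dead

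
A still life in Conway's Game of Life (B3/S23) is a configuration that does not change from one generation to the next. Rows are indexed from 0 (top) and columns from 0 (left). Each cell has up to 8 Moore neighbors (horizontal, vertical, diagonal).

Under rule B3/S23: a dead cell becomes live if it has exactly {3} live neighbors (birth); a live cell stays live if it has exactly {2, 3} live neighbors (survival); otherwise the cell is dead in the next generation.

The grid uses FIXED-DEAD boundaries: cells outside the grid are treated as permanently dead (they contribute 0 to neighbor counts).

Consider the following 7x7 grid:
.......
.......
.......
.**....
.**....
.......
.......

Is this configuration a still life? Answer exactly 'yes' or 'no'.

Compute generation 1 and compare to generation 0 (given above):
Generation 1:
.......
.......
.......
.**....
.**....
.......
.......
The grids are IDENTICAL -> still life.

Answer: yes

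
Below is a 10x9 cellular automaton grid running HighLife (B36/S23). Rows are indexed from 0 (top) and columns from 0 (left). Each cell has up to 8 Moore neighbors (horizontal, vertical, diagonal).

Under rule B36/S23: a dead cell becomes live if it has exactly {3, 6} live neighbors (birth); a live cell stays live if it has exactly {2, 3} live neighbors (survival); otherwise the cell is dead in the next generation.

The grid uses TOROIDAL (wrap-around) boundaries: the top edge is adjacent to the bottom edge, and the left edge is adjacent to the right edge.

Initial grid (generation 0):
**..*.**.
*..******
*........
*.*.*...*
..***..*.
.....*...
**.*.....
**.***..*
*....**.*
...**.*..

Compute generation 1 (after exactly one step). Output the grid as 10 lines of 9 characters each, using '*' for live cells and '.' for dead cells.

Simulating step by step:
Generation 0 (given above): 38 live cells
Generation 1: 34 live cells
(generation 1 grid is the final answer)

Answer: ***......
...**....
......*.*
*.*.*...*
.**.**..*
.*.......
.*.*.*..*
...*.***.
.**.*.*.*
.*.***...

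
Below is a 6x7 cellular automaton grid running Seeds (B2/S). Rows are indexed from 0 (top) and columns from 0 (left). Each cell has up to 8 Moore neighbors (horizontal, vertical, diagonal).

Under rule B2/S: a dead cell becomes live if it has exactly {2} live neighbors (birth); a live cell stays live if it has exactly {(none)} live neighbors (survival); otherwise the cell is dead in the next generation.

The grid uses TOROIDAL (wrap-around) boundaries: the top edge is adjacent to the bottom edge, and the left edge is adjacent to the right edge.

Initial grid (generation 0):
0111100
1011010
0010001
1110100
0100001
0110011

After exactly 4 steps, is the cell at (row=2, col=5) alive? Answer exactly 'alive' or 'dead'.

Simulating step by step:
Generation 0 (given above): 20 live cells
Generation 1: 1 live cells
0000000
0000000
0000000
0000000
0000100
0000000
Generation 2: 0 live cells
0000000
0000000
0000000
0000000
0000000
0000000
Generation 3: 0 live cells
0000000
0000000
0000000
0000000
0000000
0000000
Generation 4: 0 live cells
0000000
0000000
0000000
0000000
0000000
0000000

Cell (2,5) at generation 4: 0 -> dead

Answer: dead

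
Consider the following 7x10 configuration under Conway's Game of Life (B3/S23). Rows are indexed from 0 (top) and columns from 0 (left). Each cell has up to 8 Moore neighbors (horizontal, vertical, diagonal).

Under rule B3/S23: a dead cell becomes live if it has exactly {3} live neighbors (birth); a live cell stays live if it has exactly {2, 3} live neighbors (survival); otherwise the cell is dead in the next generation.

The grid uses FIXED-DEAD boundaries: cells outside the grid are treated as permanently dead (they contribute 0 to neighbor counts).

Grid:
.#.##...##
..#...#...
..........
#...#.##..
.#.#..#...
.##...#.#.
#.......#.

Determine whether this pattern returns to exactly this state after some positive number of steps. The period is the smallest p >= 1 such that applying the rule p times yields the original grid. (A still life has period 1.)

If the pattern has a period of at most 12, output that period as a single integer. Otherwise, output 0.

Simulating and comparing each generation to the original:
Gen 0 (original, given above): 20 live cells
Gen 1: 19 live cells, differs from original
Gen 2: 17 live cells, differs from original
Gen 3: 12 live cells, differs from original
Gen 4: 12 live cells, differs from original
Gen 5: 10 live cells, differs from original
Gen 6: 11 live cells, differs from original
Gen 7: 7 live cells, differs from original
Gen 8: 5 live cells, differs from original
Gen 9: 6 live cells, differs from original
Gen 10: 6 live cells, differs from original
Gen 11: 6 live cells, differs from original
Gen 12: 6 live cells, differs from original
No period found within 12 steps.

Answer: 0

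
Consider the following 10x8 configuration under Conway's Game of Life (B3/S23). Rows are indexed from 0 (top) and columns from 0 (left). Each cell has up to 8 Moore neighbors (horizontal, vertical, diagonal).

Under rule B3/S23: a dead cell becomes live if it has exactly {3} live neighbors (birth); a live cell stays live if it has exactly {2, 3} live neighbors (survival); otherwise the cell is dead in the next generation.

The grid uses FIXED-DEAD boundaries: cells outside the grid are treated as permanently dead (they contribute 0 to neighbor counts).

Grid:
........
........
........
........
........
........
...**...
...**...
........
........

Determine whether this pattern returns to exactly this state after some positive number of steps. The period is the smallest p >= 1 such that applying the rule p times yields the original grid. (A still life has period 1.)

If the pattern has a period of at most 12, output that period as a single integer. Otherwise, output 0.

Answer: 1

Derivation:
Simulating and comparing each generation to the original:
Gen 0 (original, given above): 4 live cells
Gen 1: 4 live cells, MATCHES original -> period = 1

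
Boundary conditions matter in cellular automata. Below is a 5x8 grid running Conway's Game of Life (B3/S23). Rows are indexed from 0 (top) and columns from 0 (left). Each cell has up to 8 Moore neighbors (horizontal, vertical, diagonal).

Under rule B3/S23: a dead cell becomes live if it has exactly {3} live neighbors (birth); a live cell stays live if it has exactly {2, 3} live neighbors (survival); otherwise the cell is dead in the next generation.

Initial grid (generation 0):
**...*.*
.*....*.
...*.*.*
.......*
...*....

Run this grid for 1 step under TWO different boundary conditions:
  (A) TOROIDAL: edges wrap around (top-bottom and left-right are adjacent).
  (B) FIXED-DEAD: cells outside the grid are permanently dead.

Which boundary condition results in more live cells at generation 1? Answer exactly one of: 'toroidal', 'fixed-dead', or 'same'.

Under TOROIDAL boundary, generation 1:
***...**
.**.**..
*......*
....*.*.
......**
Population = 15

Under FIXED-DEAD boundary, generation 1:
**....*.
***.**.*
.......*
....*.*.
........
Population = 12

Comparison: toroidal=15, fixed-dead=12 -> toroidal

Answer: toroidal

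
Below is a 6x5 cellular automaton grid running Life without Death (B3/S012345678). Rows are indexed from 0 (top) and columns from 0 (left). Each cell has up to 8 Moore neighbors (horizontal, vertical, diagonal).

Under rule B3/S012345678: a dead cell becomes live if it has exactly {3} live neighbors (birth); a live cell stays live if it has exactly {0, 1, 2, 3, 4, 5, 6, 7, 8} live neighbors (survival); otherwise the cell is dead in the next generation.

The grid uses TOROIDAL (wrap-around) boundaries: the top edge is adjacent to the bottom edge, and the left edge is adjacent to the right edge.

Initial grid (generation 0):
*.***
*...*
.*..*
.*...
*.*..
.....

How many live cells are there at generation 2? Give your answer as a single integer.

Answer: 19

Derivation:
Simulating step by step:
Generation 0 (given above): 11 live cells
Generation 1: 17 live cells
*****
*.*.*
.*..*
.**..
***..
*.*..
Generation 2: 19 live cells
*****
*.*.*
.*..*
.***.
****.
*.*..
Population at generation 2: 19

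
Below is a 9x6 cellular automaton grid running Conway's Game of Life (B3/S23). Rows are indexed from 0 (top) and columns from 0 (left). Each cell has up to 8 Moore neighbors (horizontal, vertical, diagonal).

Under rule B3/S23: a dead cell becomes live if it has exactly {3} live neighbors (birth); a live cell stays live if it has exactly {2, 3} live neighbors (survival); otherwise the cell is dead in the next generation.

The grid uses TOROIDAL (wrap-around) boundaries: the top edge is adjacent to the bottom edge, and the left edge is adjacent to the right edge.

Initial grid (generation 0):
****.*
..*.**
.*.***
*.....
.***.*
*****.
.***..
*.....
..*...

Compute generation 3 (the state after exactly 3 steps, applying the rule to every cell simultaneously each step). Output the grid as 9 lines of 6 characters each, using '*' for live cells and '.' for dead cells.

Answer: ....*.
*.**..
..**..
......
......
*...**
...*..
.**...
..*...

Derivation:
Simulating step by step:
Generation 0 (given above): 27 live cells
Generation 1: 13 live cells
*....*
......
.***..
......
.....*
.....*
....**
...*..
..**.*
Generation 2: 19 live cells
*...**
***...
..*...
..*...
......
*....*
....**
..**.*
*.**.*
Generation 3: 13 live cells
(generation 3 grid is the final answer)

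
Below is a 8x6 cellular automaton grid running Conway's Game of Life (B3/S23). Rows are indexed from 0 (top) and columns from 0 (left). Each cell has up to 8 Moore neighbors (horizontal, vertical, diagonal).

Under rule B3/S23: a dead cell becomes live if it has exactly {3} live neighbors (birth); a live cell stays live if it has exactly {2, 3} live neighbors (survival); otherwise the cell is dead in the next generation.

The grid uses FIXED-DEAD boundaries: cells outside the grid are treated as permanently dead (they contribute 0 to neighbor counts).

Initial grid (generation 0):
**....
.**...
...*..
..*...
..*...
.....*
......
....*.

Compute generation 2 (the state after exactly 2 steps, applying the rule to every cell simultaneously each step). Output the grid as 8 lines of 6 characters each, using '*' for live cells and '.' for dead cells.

Simulating step by step:
Generation 0 (given above): 9 live cells
Generation 1: 10 live cells
***...
***...
.*.*..
..**..
......
......
......
......
Generation 2: 7 live cells
(generation 2 grid is the final answer)

Answer: *.*...
...*..
*..*..
..**..
......
......
......
......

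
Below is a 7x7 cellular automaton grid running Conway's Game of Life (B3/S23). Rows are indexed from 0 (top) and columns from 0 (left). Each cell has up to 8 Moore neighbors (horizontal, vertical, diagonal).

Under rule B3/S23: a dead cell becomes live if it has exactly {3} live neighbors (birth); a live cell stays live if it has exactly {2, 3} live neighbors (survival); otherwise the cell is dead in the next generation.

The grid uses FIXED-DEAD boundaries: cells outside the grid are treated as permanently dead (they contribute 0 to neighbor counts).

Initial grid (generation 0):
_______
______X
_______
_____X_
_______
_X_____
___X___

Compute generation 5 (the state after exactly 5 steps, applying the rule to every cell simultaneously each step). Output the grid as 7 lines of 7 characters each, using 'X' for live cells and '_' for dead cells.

Simulating step by step:
Generation 0 (given above): 4 live cells
Generation 1: 0 live cells
_______
_______
_______
_______
_______
_______
_______
Generation 2: 0 live cells
_______
_______
_______
_______
_______
_______
_______
Generation 3: 0 live cells
_______
_______
_______
_______
_______
_______
_______
Generation 4: 0 live cells
_______
_______
_______
_______
_______
_______
_______
Generation 5: 0 live cells
(generation 5 grid is the final answer)

Answer: _______
_______
_______
_______
_______
_______
_______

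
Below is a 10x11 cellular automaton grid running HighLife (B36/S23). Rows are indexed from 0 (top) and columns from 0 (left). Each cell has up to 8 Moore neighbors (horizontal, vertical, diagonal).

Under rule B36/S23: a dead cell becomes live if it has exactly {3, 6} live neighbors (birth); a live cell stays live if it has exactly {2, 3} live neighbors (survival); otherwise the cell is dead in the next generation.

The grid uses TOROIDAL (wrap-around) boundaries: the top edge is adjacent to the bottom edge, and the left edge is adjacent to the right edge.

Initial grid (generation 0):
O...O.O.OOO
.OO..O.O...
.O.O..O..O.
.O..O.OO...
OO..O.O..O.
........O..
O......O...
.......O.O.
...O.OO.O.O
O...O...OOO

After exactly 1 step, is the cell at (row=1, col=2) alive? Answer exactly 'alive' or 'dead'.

Answer: alive

Derivation:
Simulating step by step:
Generation 0 (given above): 38 live cells
Generation 1: 42 live cells
...OO.O....
.OOOOO.O...
OO.OO...O..
.O.OO.OOO.O
OO....O.O..
OO.....OO.O
.......O...
.......O.OO
O...OOO..O.
...OO.O....

Cell (1,2) at generation 1: 1 -> alive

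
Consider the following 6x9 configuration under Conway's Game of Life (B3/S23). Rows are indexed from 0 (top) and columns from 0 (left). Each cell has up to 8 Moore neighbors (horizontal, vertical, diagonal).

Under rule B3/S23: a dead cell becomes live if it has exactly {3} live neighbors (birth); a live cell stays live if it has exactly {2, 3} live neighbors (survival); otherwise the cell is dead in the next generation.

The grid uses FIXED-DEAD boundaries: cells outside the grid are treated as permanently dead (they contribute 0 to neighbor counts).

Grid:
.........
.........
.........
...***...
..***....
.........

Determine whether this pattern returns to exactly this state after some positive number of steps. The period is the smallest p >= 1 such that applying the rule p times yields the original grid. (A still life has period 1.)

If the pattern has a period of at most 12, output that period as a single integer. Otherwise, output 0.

Answer: 2

Derivation:
Simulating and comparing each generation to the original:
Gen 0 (original, given above): 6 live cells
Gen 1: 6 live cells, differs from original
Gen 2: 6 live cells, MATCHES original -> period = 2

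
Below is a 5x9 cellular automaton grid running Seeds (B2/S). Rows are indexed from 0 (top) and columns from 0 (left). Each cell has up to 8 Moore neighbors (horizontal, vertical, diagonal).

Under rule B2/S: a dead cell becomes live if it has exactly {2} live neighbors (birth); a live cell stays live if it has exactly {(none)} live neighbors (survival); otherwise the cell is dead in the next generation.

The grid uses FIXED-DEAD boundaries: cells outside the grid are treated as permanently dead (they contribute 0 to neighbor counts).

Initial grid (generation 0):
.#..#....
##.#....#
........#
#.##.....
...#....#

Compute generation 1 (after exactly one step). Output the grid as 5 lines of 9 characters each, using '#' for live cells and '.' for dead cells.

Answer: ...#.....
....#..#.
....#..#.
.#..#..##
.#..#....

Derivation:
Simulating step by step:
Generation 0 (given above): 12 live cells
Generation 1: 11 live cells
(generation 1 grid is the final answer)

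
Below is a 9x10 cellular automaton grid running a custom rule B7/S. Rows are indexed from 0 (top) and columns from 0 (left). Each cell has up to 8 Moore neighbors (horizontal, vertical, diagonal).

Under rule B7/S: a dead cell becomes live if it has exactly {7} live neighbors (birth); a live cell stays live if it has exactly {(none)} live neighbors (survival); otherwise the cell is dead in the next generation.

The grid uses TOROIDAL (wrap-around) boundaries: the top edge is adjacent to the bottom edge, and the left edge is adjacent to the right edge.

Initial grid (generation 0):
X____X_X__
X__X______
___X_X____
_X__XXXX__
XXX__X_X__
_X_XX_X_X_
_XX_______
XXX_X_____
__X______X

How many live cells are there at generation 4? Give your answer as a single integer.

Simulating step by step:
Generation 0 (given above): 30 live cells
Generation 1: 0 live cells
__________
__________
__________
__________
__________
__________
__________
__________
__________
Generation 2: 0 live cells
__________
__________
__________
__________
__________
__________
__________
__________
__________
Generation 3: 0 live cells
__________
__________
__________
__________
__________
__________
__________
__________
__________
Generation 4: 0 live cells
__________
__________
__________
__________
__________
__________
__________
__________
__________
Population at generation 4: 0

Answer: 0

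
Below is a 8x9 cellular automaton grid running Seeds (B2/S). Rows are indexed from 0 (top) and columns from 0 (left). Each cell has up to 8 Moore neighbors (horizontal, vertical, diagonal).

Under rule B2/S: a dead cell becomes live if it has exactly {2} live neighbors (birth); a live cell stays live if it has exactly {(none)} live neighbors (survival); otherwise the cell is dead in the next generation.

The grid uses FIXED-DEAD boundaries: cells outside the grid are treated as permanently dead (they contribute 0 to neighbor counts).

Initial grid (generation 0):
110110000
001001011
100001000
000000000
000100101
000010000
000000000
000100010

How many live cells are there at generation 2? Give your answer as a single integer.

Simulating step by step:
Generation 0 (given above): 16 live cells
Generation 1: 20 live cells
000001111
000000000
010010011
000011110
000011010
000101010
000110000
000000000
Generation 2: 9 live cells
000000000
000010000
000100000
000000000
000000000
001000001
001001100
000110000
Population at generation 2: 9

Answer: 9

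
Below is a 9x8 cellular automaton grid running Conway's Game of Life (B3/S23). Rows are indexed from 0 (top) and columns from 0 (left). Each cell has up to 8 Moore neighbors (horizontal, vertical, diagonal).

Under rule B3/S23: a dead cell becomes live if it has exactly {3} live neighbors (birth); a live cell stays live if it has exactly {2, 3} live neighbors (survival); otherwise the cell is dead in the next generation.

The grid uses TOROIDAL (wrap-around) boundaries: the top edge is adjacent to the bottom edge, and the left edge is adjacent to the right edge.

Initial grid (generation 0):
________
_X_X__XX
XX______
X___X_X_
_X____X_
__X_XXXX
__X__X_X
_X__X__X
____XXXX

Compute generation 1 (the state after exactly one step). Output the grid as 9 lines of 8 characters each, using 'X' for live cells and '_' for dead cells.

Answer: X___X___
_XX____X
_XX__XX_
X____X__
XX_XX___
XXXXX__X
_XX____X
___XX__X
X___XXXX

Derivation:
Simulating step by step:
Generation 0 (given above): 26 live cells
Generation 1: 32 live cells
(generation 1 grid is the final answer)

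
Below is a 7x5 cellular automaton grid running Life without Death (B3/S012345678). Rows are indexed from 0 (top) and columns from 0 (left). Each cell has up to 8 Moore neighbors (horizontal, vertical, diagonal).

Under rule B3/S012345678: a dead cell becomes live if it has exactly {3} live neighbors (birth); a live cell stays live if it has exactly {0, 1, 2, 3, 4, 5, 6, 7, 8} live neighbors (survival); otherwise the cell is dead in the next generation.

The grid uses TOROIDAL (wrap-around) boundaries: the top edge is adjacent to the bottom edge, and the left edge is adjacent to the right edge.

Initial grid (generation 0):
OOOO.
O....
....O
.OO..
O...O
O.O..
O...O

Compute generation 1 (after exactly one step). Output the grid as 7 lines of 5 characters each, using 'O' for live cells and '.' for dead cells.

Simulating step by step:
Generation 0 (given above): 14 live cells
Generation 1: 23 live cells
(generation 1 grid is the final answer)

Answer: OOOO.
O.OO.
OO..O
.OOOO
O.OOO
O.OO.
O...O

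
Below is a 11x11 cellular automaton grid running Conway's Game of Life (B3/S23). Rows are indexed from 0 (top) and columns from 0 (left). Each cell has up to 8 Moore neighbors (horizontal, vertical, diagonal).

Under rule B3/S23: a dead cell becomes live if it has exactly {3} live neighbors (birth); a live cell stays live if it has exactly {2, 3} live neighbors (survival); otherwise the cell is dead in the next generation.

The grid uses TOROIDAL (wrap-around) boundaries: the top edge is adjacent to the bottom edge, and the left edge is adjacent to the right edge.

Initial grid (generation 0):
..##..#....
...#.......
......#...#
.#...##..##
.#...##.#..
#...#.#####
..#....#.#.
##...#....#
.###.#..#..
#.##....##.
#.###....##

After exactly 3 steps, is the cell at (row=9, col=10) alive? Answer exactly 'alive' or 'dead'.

Simulating step by step:
Generation 0 (given above): 45 live cells
Generation 1: 33 live cells
.#........#
..##.......
#....##..##
.........##
.#..#......
##........#
.....#.#...
#..##.#.###
...#....#..
#.......#..
#...#...##.
Generation 2: 41 live cells
####.....##
.##......#.
#........#.
.....#...#.
.#.......#.
##.........
.#..#####..
...####.###
#..##...#..
.......##.#
##......##.
Generation 3: 34 live cells
...#.......
...#....##.
.#......##.
........##.
##........#
###..####..
.###....#.#
#.#.......#
#..#..#....
.#.....#..#
.......#...

Cell (9,10) at generation 3: 1 -> alive

Answer: alive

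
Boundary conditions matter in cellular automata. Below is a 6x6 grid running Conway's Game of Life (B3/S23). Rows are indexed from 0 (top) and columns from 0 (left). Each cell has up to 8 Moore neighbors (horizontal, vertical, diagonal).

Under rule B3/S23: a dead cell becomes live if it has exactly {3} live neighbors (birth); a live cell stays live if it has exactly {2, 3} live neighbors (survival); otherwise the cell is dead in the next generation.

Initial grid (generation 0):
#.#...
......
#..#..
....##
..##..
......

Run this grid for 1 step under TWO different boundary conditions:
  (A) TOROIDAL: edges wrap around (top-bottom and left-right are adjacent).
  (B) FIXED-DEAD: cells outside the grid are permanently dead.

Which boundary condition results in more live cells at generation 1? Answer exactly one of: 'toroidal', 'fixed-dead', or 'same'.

Answer: toroidal

Derivation:
Under TOROIDAL boundary, generation 1:
......
.#....
....##
..#.##
...##.
.###..
Population = 11

Under FIXED-DEAD boundary, generation 1:
......
.#....
....#.
..#.#.
...##.
......
Population = 6

Comparison: toroidal=11, fixed-dead=6 -> toroidal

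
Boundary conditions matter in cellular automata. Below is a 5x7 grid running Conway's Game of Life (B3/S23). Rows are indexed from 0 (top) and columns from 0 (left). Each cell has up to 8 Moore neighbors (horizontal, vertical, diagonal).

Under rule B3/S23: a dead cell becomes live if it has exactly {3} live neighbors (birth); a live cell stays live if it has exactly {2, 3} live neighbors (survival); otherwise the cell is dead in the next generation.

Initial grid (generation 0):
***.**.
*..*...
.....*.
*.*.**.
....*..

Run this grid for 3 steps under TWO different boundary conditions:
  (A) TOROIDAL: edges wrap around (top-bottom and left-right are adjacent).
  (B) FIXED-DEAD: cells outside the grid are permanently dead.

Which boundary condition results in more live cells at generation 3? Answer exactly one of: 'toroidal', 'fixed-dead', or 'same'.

Answer: fixed-dead

Derivation:
Under TOROIDAL boundary, generation 3:
.......
.......
.**....
......*
****...
Population = 7

Under FIXED-DEAD boundary, generation 3:
.......
**..***
.....**
....*.*
.......
Population = 9

Comparison: toroidal=7, fixed-dead=9 -> fixed-dead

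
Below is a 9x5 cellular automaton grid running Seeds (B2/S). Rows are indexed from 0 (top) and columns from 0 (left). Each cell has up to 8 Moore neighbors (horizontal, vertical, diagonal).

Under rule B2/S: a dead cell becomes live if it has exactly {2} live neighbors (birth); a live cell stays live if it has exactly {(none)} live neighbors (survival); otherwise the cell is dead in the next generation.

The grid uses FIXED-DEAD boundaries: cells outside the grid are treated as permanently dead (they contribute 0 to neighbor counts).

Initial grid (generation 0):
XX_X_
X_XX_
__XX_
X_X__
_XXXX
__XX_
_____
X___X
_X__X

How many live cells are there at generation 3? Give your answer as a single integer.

Simulating step by step:
Generation 0 (given above): 20 live cells
Generation 1: 11 live cells
____X
_____
X___X
_____
X____
_____
_XX_X
_X_X_
X__X_
Generation 2: 10 live cells
_____
___XX
_____
XX___
_____
X_XX_
X____
_____
_X__X
Generation 3: 12 live cells
___XX
_____
XXXXX
_____
___X_
_____
__XX_
XX___
_____
Population at generation 3: 12

Answer: 12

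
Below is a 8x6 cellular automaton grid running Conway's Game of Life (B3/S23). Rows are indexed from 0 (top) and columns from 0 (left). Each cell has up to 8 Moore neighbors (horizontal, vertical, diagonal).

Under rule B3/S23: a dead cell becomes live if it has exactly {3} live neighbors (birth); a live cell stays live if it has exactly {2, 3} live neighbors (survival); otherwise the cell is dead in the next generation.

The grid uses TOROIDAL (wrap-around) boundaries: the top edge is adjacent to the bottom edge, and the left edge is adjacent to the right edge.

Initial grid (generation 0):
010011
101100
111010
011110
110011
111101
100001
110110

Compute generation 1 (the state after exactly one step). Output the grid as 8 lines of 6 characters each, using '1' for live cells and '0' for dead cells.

Answer: 000000
000000
100010
000000
000000
001100
000000
011100

Derivation:
Simulating step by step:
Generation 0 (given above): 29 live cells
Generation 1: 7 live cells
(generation 1 grid is the final answer)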